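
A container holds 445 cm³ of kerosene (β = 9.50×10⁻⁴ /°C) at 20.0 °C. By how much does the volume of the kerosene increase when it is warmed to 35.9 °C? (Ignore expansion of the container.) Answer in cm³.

ΔV = 6.72 cm³

|ΔT| = |35.9 − 20.0| = 15.9 K
ΔV = βV₀ΔT = (9.50×10⁻⁴)(445)(15.9) = 6.72 cm³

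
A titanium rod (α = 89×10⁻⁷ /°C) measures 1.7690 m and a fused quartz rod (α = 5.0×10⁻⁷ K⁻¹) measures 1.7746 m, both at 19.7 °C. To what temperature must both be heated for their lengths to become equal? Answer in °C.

T = 396.6 °C

Equal length when α₁L₁ΔT − α₂L₂ΔT = L₂ − L₁ = 5.60×10⁻³ m
α₁L₁ = 1.57441×10⁻⁵, α₂L₂ = 8.873×10⁻⁷ → Δ(αL) = 1.48568×10⁻⁵ m/K
ΔT = 5.60×10⁻³ / 1.48568×10⁻⁵ = 376.932 K, so T = 19.7 + 376.932 = 396.632 °C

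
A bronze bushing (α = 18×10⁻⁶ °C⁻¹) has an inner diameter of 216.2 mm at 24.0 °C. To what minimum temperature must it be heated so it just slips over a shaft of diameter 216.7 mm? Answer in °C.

T = 152 °C

Required Δd = 216.7 − 216.2 = 0.5 mm
Δd = αd₀ΔT ⇒ ΔT = Δd/(αd₀) = 0.5 / (18×10⁻⁶ × 216.2) = 128.48 K
T_min = 24.0 + 128.48 = 152.48 °C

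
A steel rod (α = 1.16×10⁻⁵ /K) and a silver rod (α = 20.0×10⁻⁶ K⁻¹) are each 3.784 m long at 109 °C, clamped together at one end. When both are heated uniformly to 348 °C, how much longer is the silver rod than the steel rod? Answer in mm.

7.60 mm

ΔT = 239 K
steel: ΔL = 1.16×10⁻⁵ × 3.784 m × 239 = 1.0491×10⁻² m = 10.491 mm
silver: ΔL = 20.0×10⁻⁶ × 3.784 m × 239 = 1.8088×10⁻² m = 18.088 mm
difference = 18.088 − 10.491 = 7.597 mm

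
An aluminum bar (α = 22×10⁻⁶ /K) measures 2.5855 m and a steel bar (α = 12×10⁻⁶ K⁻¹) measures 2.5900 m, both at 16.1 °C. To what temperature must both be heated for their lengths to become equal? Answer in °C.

Equal length when α₁L₁ΔT − α₂L₂ΔT = L₂ − L₁ = 4.50×10⁻³ m
α₁L₁ = 5.6881×10⁻⁵, α₂L₂ = 3.108×10⁻⁵ → Δ(αL) = 2.5801×10⁻⁵ m/K
ΔT = 4.50×10⁻³ / 2.5801×10⁻⁵ = 174.412 K, so T = 16.1 + 174.412 = 190.512 °C

T = 190.5 °C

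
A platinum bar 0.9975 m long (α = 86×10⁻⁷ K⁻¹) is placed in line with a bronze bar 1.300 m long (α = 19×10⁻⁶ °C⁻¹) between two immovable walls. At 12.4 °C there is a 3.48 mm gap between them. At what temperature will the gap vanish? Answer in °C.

T = 117 °C

α₁L₁ = 8.5785×10⁻⁶ m/K, α₂L₂ = 2.470×10⁻⁵ m/K → total 3.32785×10⁻⁵ m/K
ΔT = g/(α₁L₁+α₂L₂) = 3.48×10⁻³ / 3.32785×10⁻⁵ = 104.57 K
T = 12.4 + 104.57 = 116.97 °C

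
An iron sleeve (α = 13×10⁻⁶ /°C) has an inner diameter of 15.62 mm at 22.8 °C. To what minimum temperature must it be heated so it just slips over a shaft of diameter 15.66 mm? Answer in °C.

Required Δd = 15.66 − 15.62 = 0.04 mm
Δd = αd₀ΔT ⇒ ΔT = Δd/(αd₀) = 0.04 / (13×10⁻⁶ × 15.62) = 196.99 K
T_min = 22.8 + 196.99 = 219.79 °C

T = 220 °C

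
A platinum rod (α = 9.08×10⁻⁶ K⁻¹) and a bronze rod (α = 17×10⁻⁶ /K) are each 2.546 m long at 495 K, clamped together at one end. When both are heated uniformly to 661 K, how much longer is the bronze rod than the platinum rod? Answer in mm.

3.35 mm

ΔT = 166 K
platinum: ΔL = 9.08×10⁻⁶ × 2.546 m × 166 = 3.8375×10⁻³ m = 3.8375 mm
bronze: ΔL = 17×10⁻⁶ × 2.546 m × 166 = 7.1848×10⁻³ m = 7.1848 mm
difference = 7.1848 − 3.8375 = 3.3473 mm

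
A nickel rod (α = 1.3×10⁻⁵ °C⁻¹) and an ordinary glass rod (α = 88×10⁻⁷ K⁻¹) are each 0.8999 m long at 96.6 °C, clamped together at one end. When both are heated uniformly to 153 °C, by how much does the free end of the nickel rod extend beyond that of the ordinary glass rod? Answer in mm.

0.213 mm

ΔT = 56.4 K
nickel: ΔL = 1.3×10⁻⁵ × 0.8999 m × 56.4 = 6.5981×10⁻⁴ m = 0.65981 mm
ordinary glass: ΔL = 88×10⁻⁷ × 0.8999 m × 56.4 = 4.4664×10⁻⁴ m = 0.44664 mm
difference = 0.65981 − 0.44664 = 0.21317 mm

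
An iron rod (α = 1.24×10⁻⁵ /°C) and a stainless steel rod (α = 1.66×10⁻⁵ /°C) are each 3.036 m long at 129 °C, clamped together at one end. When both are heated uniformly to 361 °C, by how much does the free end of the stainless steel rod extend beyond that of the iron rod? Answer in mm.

2.96 mm

ΔT = 232 K
iron: ΔL = 1.24×10⁻⁵ × 3.036 m × 232 = 8.7340×10⁻³ m = 8.7340 mm
stainless steel: ΔL = 1.66×10⁻⁵ × 3.036 m × 232 = 1.1692×10⁻² m = 11.692 mm
difference = 11.692 − 8.7340 = 2.958 mm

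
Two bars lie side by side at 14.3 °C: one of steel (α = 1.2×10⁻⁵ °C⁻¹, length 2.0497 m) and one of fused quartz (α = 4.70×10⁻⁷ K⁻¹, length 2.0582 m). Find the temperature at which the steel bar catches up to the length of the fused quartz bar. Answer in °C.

T = 374.0 °C

Equal length when α₁L₁ΔT − α₂L₂ΔT = L₂ − L₁ = 8.50×10⁻³ m
α₁L₁ = 2.45964×10⁻⁵, α₂L₂ = 9.67354×10⁻⁷ → Δ(αL) = 2.3629046×10⁻⁵ m/K
ΔT = 8.50×10⁻³ / 2.3629046×10⁻⁵ = 359.727 K, so T = 14.3 + 359.727 = 374.027 °C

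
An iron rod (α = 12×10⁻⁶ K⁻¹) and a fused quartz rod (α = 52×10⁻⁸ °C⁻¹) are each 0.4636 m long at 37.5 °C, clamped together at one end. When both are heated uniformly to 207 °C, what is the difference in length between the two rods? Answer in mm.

0.902 mm

ΔT = 169.5 K
iron: ΔL = 12×10⁻⁶ × 0.4636 m × 169.5 = 9.4296×10⁻⁴ m = 0.94296 mm
fused quartz: ΔL = 52×10⁻⁸ × 0.4636 m × 169.5 = 4.0862×10⁻⁵ m = 0.040862 mm
difference = 0.94296 − 0.040862 = 0.902098 mm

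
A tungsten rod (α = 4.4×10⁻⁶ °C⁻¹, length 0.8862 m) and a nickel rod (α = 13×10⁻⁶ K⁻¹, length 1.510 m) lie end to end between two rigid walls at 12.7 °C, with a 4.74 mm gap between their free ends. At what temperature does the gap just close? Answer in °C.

T = 214 °C

Gap closes when ΔL₁ + ΔL₂ = 4.74 mm = 4.74×10⁻³ m
(α₁L₁ + α₂L₂)ΔT = g
α₁L₁ + α₂L₂ = 4.4×10⁻⁶×0.8862 + 13×10⁻⁶×1.510 = 2.352928×10⁻⁵ m/K
ΔT = 4.74×10⁻³ / 2.352928×10⁻⁵ = 201.45 K
T = 12.7 + 201.45 = 214.15 °C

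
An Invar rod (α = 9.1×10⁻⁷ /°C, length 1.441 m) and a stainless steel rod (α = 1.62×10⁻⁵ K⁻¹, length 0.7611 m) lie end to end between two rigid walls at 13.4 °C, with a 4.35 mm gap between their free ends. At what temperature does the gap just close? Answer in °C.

T = 332 °C

Gap closes when ΔL₁ + ΔL₂ = 4.35 mm = 4.35×10⁻³ m
(α₁L₁ + α₂L₂)ΔT = g
α₁L₁ + α₂L₂ = 9.1×10⁻⁷×1.441 + 1.62×10⁻⁵×0.7611 = 1.364113×10⁻⁵ m/K
ΔT = 4.35×10⁻³ / 1.364113×10⁻⁵ = 318.89 K
T = 13.4 + 318.89 = 332.29 °C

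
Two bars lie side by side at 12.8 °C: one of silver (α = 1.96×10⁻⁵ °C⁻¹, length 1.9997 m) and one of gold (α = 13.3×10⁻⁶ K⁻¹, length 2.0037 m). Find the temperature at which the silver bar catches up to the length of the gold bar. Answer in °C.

Equal length when α₁L₁ΔT − α₂L₂ΔT = L₂ − L₁ = 4.00×10⁻³ m
α₁L₁ = 3.919412×10⁻⁵, α₂L₂ = 2.664921×10⁻⁵ → Δ(αL) = 1.254491×10⁻⁵ m/K
ΔT = 4.00×10⁻³ / 1.254491×10⁻⁵ = 318.854 K, so T = 12.8 + 318.854 = 331.654 °C

T = 331.7 °C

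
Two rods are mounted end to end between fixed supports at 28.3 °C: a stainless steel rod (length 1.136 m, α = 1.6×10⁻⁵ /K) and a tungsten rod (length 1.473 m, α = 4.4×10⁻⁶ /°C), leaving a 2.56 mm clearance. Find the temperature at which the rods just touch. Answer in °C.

α₁L₁ = 1.8176×10⁻⁵ m/K, α₂L₂ = 6.4812×10⁻⁶ m/K → total 2.46572×10⁻⁵ m/K
ΔT = g/(α₁L₁+α₂L₂) = 2.56×10⁻³ / 2.46572×10⁻⁵ = 103.82 K
T = 28.3 + 103.82 = 132.12 °C

T = 132 °C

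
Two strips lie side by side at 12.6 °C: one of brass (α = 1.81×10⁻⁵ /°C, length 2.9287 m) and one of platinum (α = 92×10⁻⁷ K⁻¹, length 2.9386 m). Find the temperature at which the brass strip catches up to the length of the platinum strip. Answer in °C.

Equal length when α₁L₁ΔT − α₂L₂ΔT = L₂ − L₁ = 9.90×10⁻³ m
α₁L₁ = 5.300947×10⁻⁵, α₂L₂ = 2.703512×10⁻⁵ → Δ(αL) = 2.597435×10⁻⁵ m/K
ΔT = 9.90×10⁻³ / 2.597435×10⁻⁵ = 381.145 K, so T = 12.6 + 381.145 = 393.745 °C

T = 393.7 °C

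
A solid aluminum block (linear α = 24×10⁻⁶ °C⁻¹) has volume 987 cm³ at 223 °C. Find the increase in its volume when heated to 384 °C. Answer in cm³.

Isotropic solid: β ≈ 3α = 7.2×10⁻⁵ /K; ΔT = 161 K
ΔV = 3αV₀ΔT = 3(24×10⁻⁶)(987)(161) = 11.4 cm³

ΔV = 11.4 cm³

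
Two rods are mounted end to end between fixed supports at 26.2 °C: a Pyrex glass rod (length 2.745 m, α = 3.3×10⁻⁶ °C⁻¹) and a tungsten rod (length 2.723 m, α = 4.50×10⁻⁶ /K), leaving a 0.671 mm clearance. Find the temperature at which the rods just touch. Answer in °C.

T = 57.7 °C

Gap closes when ΔL₁ + ΔL₂ = 0.671 mm = 6.71×10⁻⁴ m
(α₁L₁ + α₂L₂)ΔT = g
α₁L₁ + α₂L₂ = 3.3×10⁻⁶×2.745 + 4.50×10⁻⁶×2.723 = 2.1312×10⁻⁵ m/K
ΔT = 6.71×10⁻⁴ / 2.1312×10⁻⁵ = 31.485 K
T = 26.2 + 31.485 = 57.685 °C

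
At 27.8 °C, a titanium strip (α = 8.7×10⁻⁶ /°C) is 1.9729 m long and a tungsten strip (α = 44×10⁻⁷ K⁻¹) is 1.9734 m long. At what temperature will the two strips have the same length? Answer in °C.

T = 86.75 °C

Equal length when α₁L₁ΔT − α₂L₂ΔT = L₂ − L₁ = 5.00×10⁻⁴ m
α₁L₁ = 1.716423×10⁻⁵, α₂L₂ = 8.68296×10⁻⁶ → Δ(αL) = 8.48127×10⁻⁶ m/K
ΔT = 5.00×10⁻⁴ / 8.48127×10⁻⁶ = 58.9534 K, so T = 27.8 + 58.9534 = 86.7534 °C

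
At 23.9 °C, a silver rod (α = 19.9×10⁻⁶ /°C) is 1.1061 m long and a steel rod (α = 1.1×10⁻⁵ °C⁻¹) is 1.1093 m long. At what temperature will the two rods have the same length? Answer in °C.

Equal length when α₁L₁ΔT − α₂L₂ΔT = L₂ − L₁ = 3.20×10⁻³ m
α₁L₁ = 2.201139×10⁻⁵, α₂L₂ = 1.22023×10⁻⁵ → Δ(αL) = 9.80909×10⁻⁶ m/K
ΔT = 3.20×10⁻³ / 9.80909×10⁻⁶ = 326.228 K, so T = 23.9 + 326.228 = 350.128 °C

T = 350.1 °C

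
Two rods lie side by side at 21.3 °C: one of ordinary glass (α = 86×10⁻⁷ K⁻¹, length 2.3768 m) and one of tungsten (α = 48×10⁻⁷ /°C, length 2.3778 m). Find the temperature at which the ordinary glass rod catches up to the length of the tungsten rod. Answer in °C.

L₁(1 + α₁ΔT) = L₂(1 + α₂ΔT) ⇒ ΔT = (L₂ − L₁)/(α₁L₁ − α₂L₂)
L₂ − L₁ = 2.3778 − 2.3768 = 1.00×10⁻³ m
α₁L₁ − α₂L₂ = 86×10⁻⁷×2.3768 − 48×10⁻⁷×2.3778 = 9.02704×10⁻⁶ m/K
ΔT = 1.00×10⁻³ / 9.02704×10⁻⁶ = 110.778 K
T = 21.3 + 110.778 = 132.078 °C

T = 132.1 °C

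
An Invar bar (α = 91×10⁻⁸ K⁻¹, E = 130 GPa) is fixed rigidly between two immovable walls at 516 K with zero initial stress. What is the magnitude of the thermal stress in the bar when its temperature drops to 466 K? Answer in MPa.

σ = 5.92 MPa

Fully constrained: the free strain ε = αΔT is blocked, so σ = Eε = EαΔT.
|ΔT| = 50 K
σ = 130×10⁹ × 91×10⁻⁸ × 50 = 5.92×10⁶ Pa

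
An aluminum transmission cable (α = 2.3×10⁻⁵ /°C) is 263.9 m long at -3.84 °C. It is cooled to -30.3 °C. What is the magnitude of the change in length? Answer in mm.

|ΔT| = |-30.3 − (-3.84)| = 26.46 K
ΔL = αL₀ΔT = (2.3×10⁻⁵)(263.9)(26.46) = 1.61×10⁻¹ m

ΔL = 161 mm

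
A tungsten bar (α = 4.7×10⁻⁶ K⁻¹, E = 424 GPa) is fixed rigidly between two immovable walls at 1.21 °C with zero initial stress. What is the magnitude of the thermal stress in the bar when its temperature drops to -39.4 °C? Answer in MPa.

Fully constrained: the free strain ε = αΔT is blocked, so σ = Eε = EαΔT.
|ΔT| = 40.61 K
σ = 424×10⁹ × 4.7×10⁻⁶ × 40.61 = 8.09×10⁷ Pa

σ = 80.9 MPa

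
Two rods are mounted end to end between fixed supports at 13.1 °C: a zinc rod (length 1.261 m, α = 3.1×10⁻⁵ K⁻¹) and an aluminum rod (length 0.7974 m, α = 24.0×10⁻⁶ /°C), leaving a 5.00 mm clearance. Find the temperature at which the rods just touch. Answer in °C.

T = 99.0 °C

Gap closes when ΔL₁ + ΔL₂ = 5.00 mm = 5.00×10⁻³ m
(α₁L₁ + α₂L₂)ΔT = g
α₁L₁ + α₂L₂ = 3.1×10⁻⁵×1.261 + 24.0×10⁻⁶×0.7974 = 5.82286×10⁻⁵ m/K
ΔT = 5.00×10⁻³ / 5.82286×10⁻⁵ = 85.868 K
T = 13.1 + 85.868 = 98.968 °C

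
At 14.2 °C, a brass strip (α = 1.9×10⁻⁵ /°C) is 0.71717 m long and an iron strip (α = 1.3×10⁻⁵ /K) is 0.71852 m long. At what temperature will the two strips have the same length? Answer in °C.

L₁(1 + α₁ΔT) = L₂(1 + α₂ΔT) ⇒ ΔT = (L₂ − L₁)/(α₁L₁ − α₂L₂)
L₂ − L₁ = 0.71852 − 0.71717 = 1.35×10⁻³ m
α₁L₁ − α₂L₂ = 1.9×10⁻⁵×0.71717 − 1.3×10⁻⁵×0.71852 = 4.28547×10⁻⁶ m/K
ΔT = 1.35×10⁻³ / 4.28547×10⁻⁶ = 315.018 K
T = 14.2 + 315.018 = 329.218 °C

T = 329.2 °C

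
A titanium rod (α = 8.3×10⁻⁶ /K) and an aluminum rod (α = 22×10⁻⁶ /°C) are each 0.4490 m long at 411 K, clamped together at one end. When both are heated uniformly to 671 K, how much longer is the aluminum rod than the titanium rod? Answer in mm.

ΔT = 260 K
titanium: ΔL = 8.3×10⁻⁶ × 0.4490 m × 260 = 9.6894×10⁻⁴ m = 0.96894 mm
aluminum: ΔL = 22×10⁻⁶ × 0.4490 m × 260 = 2.5683×10⁻³ m = 2.5683 mm
difference = 2.5683 − 0.96894 = 1.59936 mm

1.60 mm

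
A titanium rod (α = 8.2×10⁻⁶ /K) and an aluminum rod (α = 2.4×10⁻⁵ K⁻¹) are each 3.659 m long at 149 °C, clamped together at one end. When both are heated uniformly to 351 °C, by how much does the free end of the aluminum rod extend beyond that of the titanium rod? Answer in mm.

11.7 mm

ΔT = 202 K
titanium: ΔL = 8.2×10⁻⁶ × 3.659 m × 202 = 6.0608×10⁻³ m = 6.0608 mm
aluminum: ΔL = 2.4×10⁻⁵ × 3.659 m × 202 = 1.7739×10⁻² m = 17.739 mm
difference = 17.739 − 6.0608 = 11.6782 mm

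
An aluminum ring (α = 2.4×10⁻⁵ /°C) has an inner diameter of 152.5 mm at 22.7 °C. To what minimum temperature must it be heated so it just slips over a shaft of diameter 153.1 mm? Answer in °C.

T = 187 °C

Required Δd = 153.1 − 152.5 = 0.6 mm
Δd = αd₀ΔT ⇒ ΔT = Δd/(αd₀) = 0.6 / (2.4×10⁻⁵ × 152.5) = 163.93 K
T_min = 22.7 + 163.93 = 186.63 °C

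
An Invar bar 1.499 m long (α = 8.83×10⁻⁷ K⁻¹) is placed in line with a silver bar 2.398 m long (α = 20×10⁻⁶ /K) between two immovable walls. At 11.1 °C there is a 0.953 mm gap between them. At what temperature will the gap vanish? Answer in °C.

T = 30.4 °C

α₁L₁ = 1.323617×10⁻⁶ m/K, α₂L₂ = 4.796×10⁻⁵ m/K → total 4.9283617×10⁻⁵ m/K
ΔT = g/(α₁L₁+α₂L₂) = 9.53×10⁻⁴ / 4.9283617×10⁻⁵ = 19.337 K
T = 11.1 + 19.337 = 30.437 °C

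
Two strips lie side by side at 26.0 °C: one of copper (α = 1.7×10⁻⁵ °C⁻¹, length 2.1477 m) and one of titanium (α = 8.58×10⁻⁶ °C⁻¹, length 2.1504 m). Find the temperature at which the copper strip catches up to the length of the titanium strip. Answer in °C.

Equal length when α₁L₁ΔT − α₂L₂ΔT = L₂ − L₁ = 2.70×10⁻³ m
α₁L₁ = 3.65109×10⁻⁵, α₂L₂ = 1.8450432×10⁻⁵ → Δ(αL) = 1.8060468×10⁻⁵ m/K
ΔT = 2.70×10⁻³ / 1.8060468×10⁻⁵ = 149.498 K, so T = 26.0 + 149.498 = 175.498 °C

T = 175.5 °C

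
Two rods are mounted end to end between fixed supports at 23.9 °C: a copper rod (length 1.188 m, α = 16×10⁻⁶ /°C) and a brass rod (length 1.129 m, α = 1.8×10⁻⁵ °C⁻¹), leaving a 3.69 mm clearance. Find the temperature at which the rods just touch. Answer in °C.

T = 118 °C

Gap closes when ΔL₁ + ΔL₂ = 3.69 mm = 3.69×10⁻³ m
(α₁L₁ + α₂L₂)ΔT = g
α₁L₁ + α₂L₂ = 16×10⁻⁶×1.188 + 1.8×10⁻⁵×1.129 = 3.933×10⁻⁵ m/K
ΔT = 3.69×10⁻³ / 3.933×10⁻⁵ = 93.82 K
T = 23.9 + 93.82 = 117.72 °C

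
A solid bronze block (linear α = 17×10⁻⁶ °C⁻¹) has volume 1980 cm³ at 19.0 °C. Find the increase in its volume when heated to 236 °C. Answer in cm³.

Isotropic solid: β ≈ 3α = 5.1×10⁻⁵ /K; ΔT = 217.0 K
ΔV = 3αV₀ΔT = 3(17×10⁻⁶)(1980)(217.0) = 21.9 cm³

ΔV = 21.9 cm³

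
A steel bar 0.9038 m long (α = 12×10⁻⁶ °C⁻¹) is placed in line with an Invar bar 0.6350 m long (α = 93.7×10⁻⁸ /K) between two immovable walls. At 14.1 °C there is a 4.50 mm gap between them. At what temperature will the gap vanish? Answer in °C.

α₁L₁ = 1.08456×10⁻⁵ m/K, α₂L₂ = 5.94995×10⁻⁷ m/K → total 1.1440595×10⁻⁵ m/K
ΔT = g/(α₁L₁+α₂L₂) = 4.50×10⁻³ / 1.1440595×10⁻⁵ = 393.34 K
T = 14.1 + 393.34 = 407.44 °C

T = 407 °C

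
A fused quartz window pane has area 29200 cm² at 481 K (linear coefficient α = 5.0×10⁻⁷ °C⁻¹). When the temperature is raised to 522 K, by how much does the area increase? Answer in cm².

ΔA = 1.20 cm²

Area coefficient ≈ 2α; |ΔT| = 41 K
ΔA = 2αA₀ΔT = 2(5.0×10⁻⁷)(29200)(41) = 1.20 cm²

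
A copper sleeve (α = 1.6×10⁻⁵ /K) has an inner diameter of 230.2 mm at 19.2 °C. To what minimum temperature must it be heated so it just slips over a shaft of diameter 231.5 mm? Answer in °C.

T = 372 °C

Required Δd = 231.5 − 230.2 = 1.3 mm
Δd = αd₀ΔT ⇒ ΔT = Δd/(αd₀) = 1.3 / (1.6×10⁻⁵ × 230.2) = 352.95 K
T_min = 19.2 + 352.95 = 372.15 °C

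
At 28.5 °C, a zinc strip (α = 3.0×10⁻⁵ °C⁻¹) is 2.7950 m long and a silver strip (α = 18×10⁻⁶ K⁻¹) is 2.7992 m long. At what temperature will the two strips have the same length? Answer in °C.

Equal length when α₁L₁ΔT − α₂L₂ΔT = L₂ − L₁ = 4.20×10⁻³ m
α₁L₁ = 8.385×10⁻⁵, α₂L₂ = 5.03856×10⁻⁵ → Δ(αL) = 3.34644×10⁻⁵ m/K
ΔT = 4.20×10⁻³ / 3.34644×10⁻⁵ = 125.507 K, so T = 28.5 + 125.507 = 154.007 °C

T = 154.0 °C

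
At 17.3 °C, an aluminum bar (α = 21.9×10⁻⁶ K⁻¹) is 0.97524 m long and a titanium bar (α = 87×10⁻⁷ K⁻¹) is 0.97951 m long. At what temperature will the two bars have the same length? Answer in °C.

Equal length when α₁L₁ΔT − α₂L₂ΔT = L₂ − L₁ = 4.27×10⁻³ m
α₁L₁ = 2.1357756×10⁻⁵, α₂L₂ = 8.521737×10⁻⁶ → Δ(αL) = 1.2836019×10⁻⁵ m/K
ΔT = 4.27×10⁻³ / 1.2836019×10⁻⁵ = 332.658 K, so T = 17.3 + 332.658 = 349.958 °C

T = 350.0 °C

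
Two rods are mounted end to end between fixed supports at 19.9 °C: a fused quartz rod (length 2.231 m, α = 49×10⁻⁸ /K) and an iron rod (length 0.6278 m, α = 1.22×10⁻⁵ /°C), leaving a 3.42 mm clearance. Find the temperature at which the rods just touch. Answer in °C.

T = 411 °C

Gap closes when ΔL₁ + ΔL₂ = 3.42 mm = 3.42×10⁻³ m
(α₁L₁ + α₂L₂)ΔT = g
α₁L₁ + α₂L₂ = 49×10⁻⁸×2.231 + 1.22×10⁻⁵×0.6278 = 8.75235×10⁻⁶ m/K
ΔT = 3.42×10⁻³ / 8.75235×10⁻⁶ = 390.75 K
T = 19.9 + 390.75 = 410.65 °C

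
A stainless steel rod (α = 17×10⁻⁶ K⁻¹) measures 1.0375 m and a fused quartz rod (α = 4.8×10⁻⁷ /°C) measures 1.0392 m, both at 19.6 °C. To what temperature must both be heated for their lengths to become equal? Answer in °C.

T = 118.8 °C

L₁(1 + α₁ΔT) = L₂(1 + α₂ΔT) ⇒ ΔT = (L₂ − L₁)/(α₁L₁ − α₂L₂)
L₂ − L₁ = 1.0392 − 1.0375 = 1.70×10⁻³ m
α₁L₁ − α₂L₂ = 17×10⁻⁶×1.0375 − 4.8×10⁻⁷×1.0392 = 1.7138684×10⁻⁵ m/K
ΔT = 1.70×10⁻³ / 1.7138684×10⁻⁵ = 99.191 K
T = 19.6 + 99.191 = 118.791 °C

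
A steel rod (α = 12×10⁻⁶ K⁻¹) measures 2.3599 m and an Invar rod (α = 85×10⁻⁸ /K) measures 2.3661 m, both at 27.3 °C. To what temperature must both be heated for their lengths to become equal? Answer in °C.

T = 263.0 °C

Equal length when α₁L₁ΔT − α₂L₂ΔT = L₂ − L₁ = 6.20×10⁻³ m
α₁L₁ = 2.83188×10⁻⁵, α₂L₂ = 2.011185×10⁻⁶ → Δ(αL) = 2.6307615×10⁻⁵ m/K
ΔT = 6.20×10⁻³ / 2.6307615×10⁻⁵ = 235.673 K, so T = 27.3 + 235.673 = 262.973 °C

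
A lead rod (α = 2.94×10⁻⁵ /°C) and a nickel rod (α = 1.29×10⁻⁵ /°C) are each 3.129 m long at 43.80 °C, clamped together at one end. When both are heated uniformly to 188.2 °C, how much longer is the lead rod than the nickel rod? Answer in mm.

7.46 mm

ΔT = 144.40 K
lead: ΔL = 2.94×10⁻⁵ × 3.129 m × 144.40 = 1.3284×10⁻² m = 13.284 mm
nickel: ΔL = 1.29×10⁻⁵ × 3.129 m × 144.40 = 5.8286×10⁻³ m = 5.8286 mm
difference = 13.284 − 5.8286 = 7.4554 mm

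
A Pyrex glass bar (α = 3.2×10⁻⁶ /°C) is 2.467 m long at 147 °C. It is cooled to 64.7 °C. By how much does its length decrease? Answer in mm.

ΔL = 0.650 mm

|ΔT| = |64.7 − 147| = 82.3 K
ΔL = αL₀ΔT = (3.2×10⁻⁶)(2.467)(82.3) = 6.50×10⁻⁴ m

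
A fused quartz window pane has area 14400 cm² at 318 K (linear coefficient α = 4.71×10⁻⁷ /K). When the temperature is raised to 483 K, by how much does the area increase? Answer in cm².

Area coefficient ≈ 2α; |ΔT| = 165 K
ΔA = 2αA₀ΔT = 2(4.71×10⁻⁷)(14400)(165) = 2.24 cm²

ΔA = 2.24 cm²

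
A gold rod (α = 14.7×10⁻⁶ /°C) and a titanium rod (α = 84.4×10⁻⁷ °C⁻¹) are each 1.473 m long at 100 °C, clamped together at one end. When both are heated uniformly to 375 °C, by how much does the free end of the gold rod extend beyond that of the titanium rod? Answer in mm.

2.54 mm

ΔT = 275 K
gold: ΔL = 14.7×10⁻⁶ × 1.473 m × 275 = 5.9546×10⁻³ m = 5.9546 mm
titanium: ΔL = 84.4×10⁻⁷ × 1.473 m × 275 = 3.4188×10⁻³ m = 3.4188 mm
difference = 5.9546 − 3.4188 = 2.5358 mm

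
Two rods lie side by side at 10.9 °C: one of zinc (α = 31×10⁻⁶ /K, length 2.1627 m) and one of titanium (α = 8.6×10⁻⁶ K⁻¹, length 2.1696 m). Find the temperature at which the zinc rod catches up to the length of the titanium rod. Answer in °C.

T = 153.5 °C

Equal length when α₁L₁ΔT − α₂L₂ΔT = L₂ − L₁ = 6.90×10⁻³ m
α₁L₁ = 6.70437×10⁻⁵, α₂L₂ = 1.865856×10⁻⁵ → Δ(αL) = 4.838514×10⁻⁵ m/K
ΔT = 6.90×10⁻³ / 4.838514×10⁻⁵ = 142.606 K, so T = 10.9 + 142.606 = 153.506 °C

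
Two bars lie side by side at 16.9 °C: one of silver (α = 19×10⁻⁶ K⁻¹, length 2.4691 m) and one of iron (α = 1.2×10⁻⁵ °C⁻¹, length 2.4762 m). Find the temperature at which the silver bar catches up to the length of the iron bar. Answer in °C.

T = 429.7 °C

Equal length when α₁L₁ΔT − α₂L₂ΔT = L₂ − L₁ = 7.10×10⁻³ m
α₁L₁ = 4.69129×10⁻⁵, α₂L₂ = 2.97144×10⁻⁵ → Δ(αL) = 1.71985×10⁻⁵ m/K
ΔT = 7.10×10⁻³ / 1.71985×10⁻⁵ = 412.827 K, so T = 16.9 + 412.827 = 429.727 °C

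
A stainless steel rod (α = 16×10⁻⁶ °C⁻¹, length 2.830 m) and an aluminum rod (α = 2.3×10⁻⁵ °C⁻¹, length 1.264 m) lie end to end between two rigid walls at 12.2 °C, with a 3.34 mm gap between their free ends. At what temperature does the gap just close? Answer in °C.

Gap closes when ΔL₁ + ΔL₂ = 3.34 mm = 3.34×10⁻³ m
(α₁L₁ + α₂L₂)ΔT = g
α₁L₁ + α₂L₂ = 16×10⁻⁶×2.830 + 2.3×10⁻⁵×1.264 = 7.4352×10⁻⁵ m/K
ΔT = 3.34×10⁻³ / 7.4352×10⁻⁵ = 44.921 K
T = 12.2 + 44.921 = 57.121 °C

T = 57.1 °C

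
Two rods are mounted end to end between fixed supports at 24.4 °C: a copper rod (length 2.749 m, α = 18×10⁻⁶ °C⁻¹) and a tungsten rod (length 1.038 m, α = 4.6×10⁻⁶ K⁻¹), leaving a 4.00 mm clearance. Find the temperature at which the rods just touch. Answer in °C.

α₁L₁ = 4.9482×10⁻⁵ m/K, α₂L₂ = 4.7748×10⁻⁶ m/K → total 5.42568×10⁻⁵ m/K
ΔT = g/(α₁L₁+α₂L₂) = 4.00×10⁻³ / 5.42568×10⁻⁵ = 73.723 K
T = 24.4 + 73.723 = 98.123 °C

T = 98.1 °C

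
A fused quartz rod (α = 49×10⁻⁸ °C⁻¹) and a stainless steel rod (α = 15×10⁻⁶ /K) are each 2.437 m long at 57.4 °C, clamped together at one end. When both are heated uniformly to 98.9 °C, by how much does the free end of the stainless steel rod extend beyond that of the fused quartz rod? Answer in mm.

1.47 mm

ΔT = 41.5 K
fused quartz: ΔL = 49×10⁻⁸ × 2.437 m × 41.5 = 4.9556×10⁻⁵ m = 0.049556 mm
stainless steel: ΔL = 15×10⁻⁶ × 2.437 m × 41.5 = 1.5170×10⁻³ m = 1.5170 mm
difference = 1.5170 − 0.049556 = 1.467444 mm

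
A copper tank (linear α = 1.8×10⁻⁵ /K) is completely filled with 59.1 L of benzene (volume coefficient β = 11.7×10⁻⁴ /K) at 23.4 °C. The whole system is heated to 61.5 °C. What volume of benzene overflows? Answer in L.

2.51 L

The tank also expands: β_container ≈ 3α = 5.4×10⁻⁵ /K
Net overflow = V₀(β_liq − 3α_cont)ΔT
β − 3α = 1.17×10⁻³ − 5.4×10⁻⁵ = 1.116×10⁻³ /K; ΔT = 38.1 K
ΔV = 59.1 × 1.116×10⁻³ × 38.1 = 2.51 L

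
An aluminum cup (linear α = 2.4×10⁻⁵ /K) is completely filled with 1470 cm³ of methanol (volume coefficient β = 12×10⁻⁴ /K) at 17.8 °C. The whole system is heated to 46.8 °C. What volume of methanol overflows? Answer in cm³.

The cup also expands: β_container ≈ 3α = 7.2×10⁻⁵ /K
Net overflow = V₀(β_liq − 3α_cont)ΔT
β − 3α = 1.20×10⁻³ − 7.2×10⁻⁵ = 1.128×10⁻³ /K; ΔT = 29.0 K
ΔV = 1470 × 1.128×10⁻³ × 29.0 = 48.1 cm³

48.1 cm³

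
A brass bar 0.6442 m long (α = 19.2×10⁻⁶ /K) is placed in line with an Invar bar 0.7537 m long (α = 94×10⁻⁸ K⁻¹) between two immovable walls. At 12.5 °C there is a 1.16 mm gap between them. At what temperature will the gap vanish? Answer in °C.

T = 101 °C

α₁L₁ = 1.236864×10⁻⁵ m/K, α₂L₂ = 7.08478×10⁻⁷ m/K → total 1.3077118×10⁻⁵ m/K
ΔT = g/(α₁L₁+α₂L₂) = 1.16×10⁻³ / 1.3077118×10⁻⁵ = 88.70 K
T = 12.5 + 88.70 = 101.20 °C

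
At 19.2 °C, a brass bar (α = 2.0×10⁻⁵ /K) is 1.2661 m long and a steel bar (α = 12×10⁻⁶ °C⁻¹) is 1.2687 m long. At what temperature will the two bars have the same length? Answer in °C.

T = 276.7 °C

L₁(1 + α₁ΔT) = L₂(1 + α₂ΔT) ⇒ ΔT = (L₂ − L₁)/(α₁L₁ − α₂L₂)
L₂ − L₁ = 1.2687 − 1.2661 = 2.60×10⁻³ m
α₁L₁ − α₂L₂ = 2.0×10⁻⁵×1.2661 − 12×10⁻⁶×1.2687 = 1.00976×10⁻⁵ m/K
ΔT = 2.60×10⁻³ / 1.00976×10⁻⁵ = 257.487 K
T = 19.2 + 257.487 = 276.687 °C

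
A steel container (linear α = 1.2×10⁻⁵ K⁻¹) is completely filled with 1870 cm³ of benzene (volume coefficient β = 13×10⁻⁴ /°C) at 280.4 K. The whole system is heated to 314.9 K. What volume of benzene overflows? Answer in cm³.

81.5 cm³

The container also expands: β_container ≈ 3α = 3.6×10⁻⁵ /K
Net overflow = V₀(β_liq − 3α_cont)ΔT
β − 3α = 1.30×10⁻³ − 3.6×10⁻⁵ = 1.264×10⁻³ /K; ΔT = 34.5 K
ΔV = 1870 × 1.264×10⁻³ × 34.5 = 81.5 cm³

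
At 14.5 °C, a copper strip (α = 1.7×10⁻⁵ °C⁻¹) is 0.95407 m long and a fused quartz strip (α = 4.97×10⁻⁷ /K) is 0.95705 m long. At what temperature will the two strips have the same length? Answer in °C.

Equal length when α₁L₁ΔT − α₂L₂ΔT = L₂ − L₁ = 2.98×10⁻³ m
α₁L₁ = 1.621919×10⁻⁵, α₂L₂ = 4.7565385×10⁻⁷ → Δ(αL) = 1.574353615×10⁻⁵ m/K
ΔT = 2.98×10⁻³ / 1.574353615×10⁻⁵ = 189.284 K, so T = 14.5 + 189.284 = 203.784 °C

T = 203.8 °C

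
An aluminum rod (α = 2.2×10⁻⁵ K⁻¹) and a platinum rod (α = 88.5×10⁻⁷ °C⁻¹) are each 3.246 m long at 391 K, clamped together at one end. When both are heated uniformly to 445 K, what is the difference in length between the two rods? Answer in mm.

2.30 mm

ΔT = 54 K
aluminum: ΔL = 2.2×10⁻⁵ × 3.246 m × 54 = 3.8562×10⁻³ m = 3.8562 mm
platinum: ΔL = 88.5×10⁻⁷ × 3.246 m × 54 = 1.5513×10⁻³ m = 1.5513 mm
difference = 3.8562 − 1.5513 = 2.3049 mm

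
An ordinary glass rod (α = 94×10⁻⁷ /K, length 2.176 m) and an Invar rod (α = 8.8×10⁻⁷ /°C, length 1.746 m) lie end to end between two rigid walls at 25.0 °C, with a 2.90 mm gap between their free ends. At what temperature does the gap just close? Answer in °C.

T = 157 °C

α₁L₁ = 2.04544×10⁻⁵ m/K, α₂L₂ = 1.53648×10⁻⁶ m/K → total 2.199088×10⁻⁵ m/K
ΔT = g/(α₁L₁+α₂L₂) = 2.90×10⁻³ / 2.199088×10⁻⁵ = 131.87 K
T = 25.0 + 131.87 = 156.87 °C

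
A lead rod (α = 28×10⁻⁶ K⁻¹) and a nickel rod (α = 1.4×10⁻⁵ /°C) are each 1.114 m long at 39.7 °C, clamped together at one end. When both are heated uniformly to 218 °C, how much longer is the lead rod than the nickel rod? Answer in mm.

ΔT = 178.3 K
lead: ΔL = 28×10⁻⁶ × 1.114 m × 178.3 = 5.5615×10⁻³ m = 5.5615 mm
nickel: ΔL = 1.4×10⁻⁵ × 1.114 m × 178.3 = 2.7808×10⁻³ m = 2.7808 mm
difference = 5.5615 − 2.7808 = 2.7807 mm

2.78 mm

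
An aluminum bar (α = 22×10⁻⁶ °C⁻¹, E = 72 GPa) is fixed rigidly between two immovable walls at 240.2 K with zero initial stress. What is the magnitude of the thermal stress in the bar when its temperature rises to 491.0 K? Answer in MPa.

Fully constrained: the free strain ε = αΔT is blocked, so σ = Eε = EαΔT.
|ΔT| = 250.8 K
σ = 72.0×10⁹ × 22×10⁻⁶ × 250.8 = 3.97×10⁸ Pa

σ = 397 MPa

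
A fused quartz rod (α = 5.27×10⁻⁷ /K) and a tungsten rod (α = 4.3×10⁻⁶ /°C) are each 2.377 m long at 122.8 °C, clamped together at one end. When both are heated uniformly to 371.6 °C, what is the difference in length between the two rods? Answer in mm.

ΔT = 248.8 K
fused quartz: ΔL = 5.27×10⁻⁷ × 2.377 m × 248.8 = 3.1167×10⁻⁴ m = 0.31167 mm
tungsten: ΔL = 4.3×10⁻⁶ × 2.377 m × 248.8 = 2.5430×10⁻³ m = 2.5430 mm
difference = 2.5430 − 0.31167 = 2.23133 mm

2.23 mm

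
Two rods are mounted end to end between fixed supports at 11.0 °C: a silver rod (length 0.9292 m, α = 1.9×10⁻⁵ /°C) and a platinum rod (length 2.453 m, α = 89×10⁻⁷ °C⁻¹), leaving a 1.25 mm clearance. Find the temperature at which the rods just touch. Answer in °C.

α₁L₁ = 1.76548×10⁻⁵ m/K, α₂L₂ = 2.18317×10⁻⁵ m/K → total 3.94865×10⁻⁵ m/K
ΔT = g/(α₁L₁+α₂L₂) = 1.25×10⁻³ / 3.94865×10⁻⁵ = 31.656 K
T = 11.0 + 31.656 = 42.656 °C

T = 42.7 °C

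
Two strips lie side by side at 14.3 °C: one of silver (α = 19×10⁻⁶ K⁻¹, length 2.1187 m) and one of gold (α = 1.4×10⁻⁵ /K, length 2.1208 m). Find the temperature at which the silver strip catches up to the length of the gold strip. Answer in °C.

T = 213.1 °C

Equal length when α₁L₁ΔT − α₂L₂ΔT = L₂ − L₁ = 2.10×10⁻³ m
α₁L₁ = 4.02553×10⁻⁵, α₂L₂ = 2.96912×10⁻⁵ → Δ(αL) = 1.05641×10⁻⁵ m/K
ΔT = 2.10×10⁻³ / 1.05641×10⁻⁵ = 198.786 K, so T = 14.3 + 198.786 = 213.086 °C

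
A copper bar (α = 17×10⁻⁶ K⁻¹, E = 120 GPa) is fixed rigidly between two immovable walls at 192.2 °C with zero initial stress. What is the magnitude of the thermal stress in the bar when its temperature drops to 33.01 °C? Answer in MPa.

Fully constrained: the free strain ε = αΔT is blocked, so σ = Eε = EαΔT.
|ΔT| = 159.19 K
σ = 120×10⁹ × 17×10⁻⁶ × 159.19 = 3.25×10⁸ Pa

σ = 325 MPa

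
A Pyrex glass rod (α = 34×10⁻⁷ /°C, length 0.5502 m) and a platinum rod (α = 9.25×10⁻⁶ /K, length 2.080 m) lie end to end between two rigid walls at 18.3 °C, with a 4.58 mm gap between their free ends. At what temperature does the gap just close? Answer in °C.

T = 235 °C

α₁L₁ = 1.87068×10⁻⁶ m/K, α₂L₂ = 1.924×10⁻⁵ m/K → total 2.111068×10⁻⁵ m/K
ΔT = g/(α₁L₁+α₂L₂) = 4.58×10⁻³ / 2.111068×10⁻⁵ = 216.95 K
T = 18.3 + 216.95 = 235.25 °C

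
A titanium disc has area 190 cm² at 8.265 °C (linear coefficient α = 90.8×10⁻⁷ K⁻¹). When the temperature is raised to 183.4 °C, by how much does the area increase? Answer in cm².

ΔA = 0.604 cm²

Area coefficient ≈ 2α; |ΔT| = 175.135 K
ΔA = 2αA₀ΔT = 2(90.8×10⁻⁷)(190)(175.135) = 0.604 cm²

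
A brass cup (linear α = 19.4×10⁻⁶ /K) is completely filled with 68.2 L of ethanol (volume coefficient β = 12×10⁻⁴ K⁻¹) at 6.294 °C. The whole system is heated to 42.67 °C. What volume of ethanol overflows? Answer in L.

The cup also expands: β_container ≈ 3α = 5.82×10⁻⁵ /K
Net overflow = V₀(β_liq − 3α_cont)ΔT
β − 3α = 1.20×10⁻³ − 5.82×10⁻⁵ = 1.1418×10⁻³ /K; ΔT = 36.376 K
ΔV = 68.2 × 1.1418×10⁻³ × 36.376 = 2.83 L

2.83 L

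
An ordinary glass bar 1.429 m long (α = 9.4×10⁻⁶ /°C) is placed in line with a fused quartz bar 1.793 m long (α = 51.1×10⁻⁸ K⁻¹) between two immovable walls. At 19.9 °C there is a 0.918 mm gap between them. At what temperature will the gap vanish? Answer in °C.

α₁L₁ = 1.34326×10⁻⁵ m/K, α₂L₂ = 9.16223×10⁻⁷ m/K → total 1.4348823×10⁻⁵ m/K
ΔT = g/(α₁L₁+α₂L₂) = 9.18×10⁻⁴ / 1.4348823×10⁻⁵ = 63.977 K
T = 19.9 + 63.977 = 83.877 °C

T = 83.9 °C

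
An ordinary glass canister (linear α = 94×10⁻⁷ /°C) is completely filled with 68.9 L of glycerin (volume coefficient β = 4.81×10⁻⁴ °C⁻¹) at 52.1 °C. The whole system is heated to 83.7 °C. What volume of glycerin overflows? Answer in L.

0.986 L

The canister also expands: β_container ≈ 3α = 2.82×10⁻⁵ /K
Net overflow = V₀(β_liq − 3α_cont)ΔT
β − 3α = 4.81×10⁻⁴ − 2.82×10⁻⁵ = 4.528×10⁻⁴ /K; ΔT = 31.6 K
ΔV = 68.9 × 4.528×10⁻⁴ × 31.6 = 0.986 L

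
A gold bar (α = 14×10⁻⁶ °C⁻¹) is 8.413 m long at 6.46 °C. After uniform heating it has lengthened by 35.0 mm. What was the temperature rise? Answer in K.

ΔL = αL₀ΔT ⇒ ΔT = ΔL / (αL₀)
ΔT = 35.0×10⁻³ m / (14×10⁻⁶ × 8.413 m) = 297.16 K

ΔT = 297 K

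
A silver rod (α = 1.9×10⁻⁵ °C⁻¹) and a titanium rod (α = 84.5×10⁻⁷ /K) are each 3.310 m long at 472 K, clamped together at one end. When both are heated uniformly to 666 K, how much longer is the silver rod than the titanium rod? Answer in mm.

ΔT = 194 K
silver: ΔL = 1.9×10⁻⁵ × 3.310 m × 194 = 1.2201×10⁻² m = 12.201 mm
titanium: ΔL = 84.5×10⁻⁷ × 3.310 m × 194 = 5.4261×10⁻³ m = 5.4261 mm
difference = 12.201 − 5.4261 = 6.7749 mm

6.77 mm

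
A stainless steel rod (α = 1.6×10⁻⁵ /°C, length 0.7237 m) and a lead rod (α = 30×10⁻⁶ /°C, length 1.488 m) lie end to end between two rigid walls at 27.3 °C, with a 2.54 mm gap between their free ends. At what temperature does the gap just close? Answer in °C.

T = 72.5 °C

α₁L₁ = 1.15792×10⁻⁵ m/K, α₂L₂ = 4.464×10⁻⁵ m/K → total 5.62192×10⁻⁵ m/K
ΔT = g/(α₁L₁+α₂L₂) = 2.54×10⁻³ / 5.62192×10⁻⁵ = 45.180 K
T = 27.3 + 45.180 = 72.480 °C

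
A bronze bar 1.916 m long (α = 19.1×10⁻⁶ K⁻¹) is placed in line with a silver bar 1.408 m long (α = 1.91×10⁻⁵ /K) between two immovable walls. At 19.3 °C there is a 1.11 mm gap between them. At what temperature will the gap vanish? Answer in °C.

α₁L₁ = 3.65956×10⁻⁵ m/K, α₂L₂ = 2.68928×10⁻⁵ m/K → total 6.34884×10⁻⁵ m/K
ΔT = g/(α₁L₁+α₂L₂) = 1.11×10⁻³ / 6.34884×10⁻⁵ = 17.484 K
T = 19.3 + 17.484 = 36.784 °C

T = 36.8 °C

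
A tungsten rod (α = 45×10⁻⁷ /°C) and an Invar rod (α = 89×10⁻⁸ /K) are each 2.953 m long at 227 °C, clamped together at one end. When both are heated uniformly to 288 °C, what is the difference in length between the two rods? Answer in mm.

0.650 mm

ΔT = 61 K
tungsten: ΔL = 45×10⁻⁷ × 2.953 m × 61 = 8.1060×10⁻⁴ m = 0.81060 mm
Invar: ΔL = 89×10⁻⁸ × 2.953 m × 61 = 1.6032×10⁻⁴ m = 0.16032 mm
difference = 0.81060 − 0.16032 = 0.65028 mm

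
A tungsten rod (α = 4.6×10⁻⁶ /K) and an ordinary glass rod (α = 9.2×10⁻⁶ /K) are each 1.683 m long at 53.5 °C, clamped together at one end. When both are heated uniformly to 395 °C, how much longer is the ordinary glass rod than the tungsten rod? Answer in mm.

2.64 mm

ΔT = 341.5 K
tungsten: ΔL = 4.6×10⁻⁶ × 1.683 m × 341.5 = 2.6438×10⁻³ m = 2.6438 mm
ordinary glass: ΔL = 9.2×10⁻⁶ × 1.683 m × 341.5 = 5.2876×10⁻³ m = 5.2876 mm
difference = 5.2876 − 2.6438 = 2.6438 mm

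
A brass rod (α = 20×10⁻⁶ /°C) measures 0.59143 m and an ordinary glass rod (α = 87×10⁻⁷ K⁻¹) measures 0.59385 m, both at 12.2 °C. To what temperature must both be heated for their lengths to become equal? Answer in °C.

Equal length when α₁L₁ΔT − α₂L₂ΔT = L₂ − L₁ = 2.42×10⁻³ m
α₁L₁ = 1.18286×10⁻⁵, α₂L₂ = 5.166495×10⁻⁶ → Δ(αL) = 6.662105×10⁻⁶ m/K
ΔT = 2.42×10⁻³ / 6.662105×10⁻⁶ = 363.249 K, so T = 12.2 + 363.249 = 375.449 °C

T = 375.4 °C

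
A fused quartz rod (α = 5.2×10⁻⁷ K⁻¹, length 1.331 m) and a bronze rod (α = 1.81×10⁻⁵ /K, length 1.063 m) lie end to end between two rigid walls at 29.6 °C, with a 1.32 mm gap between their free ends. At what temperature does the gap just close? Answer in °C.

α₁L₁ = 6.9212×10⁻⁷ m/K, α₂L₂ = 1.92403×10⁻⁵ m/K → total 1.993242×10⁻⁵ m/K
ΔT = g/(α₁L₁+α₂L₂) = 1.32×10⁻³ / 1.993242×10⁻⁵ = 66.224 K
T = 29.6 + 66.224 = 95.824 °C

T = 95.8 °C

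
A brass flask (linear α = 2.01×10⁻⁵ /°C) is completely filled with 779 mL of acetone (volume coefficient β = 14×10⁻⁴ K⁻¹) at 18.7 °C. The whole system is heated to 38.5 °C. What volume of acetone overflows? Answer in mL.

The flask also expands: β_container ≈ 3α = 6.03×10⁻⁵ /K
Net overflow = V₀(β_liq − 3α_cont)ΔT
β − 3α = 1.40×10⁻³ − 6.03×10⁻⁵ = 1.3397×10⁻³ /K; ΔT = 19.8 K
ΔV = 779 × 1.3397×10⁻³ × 19.8 = 20.7 mL

20.7 mL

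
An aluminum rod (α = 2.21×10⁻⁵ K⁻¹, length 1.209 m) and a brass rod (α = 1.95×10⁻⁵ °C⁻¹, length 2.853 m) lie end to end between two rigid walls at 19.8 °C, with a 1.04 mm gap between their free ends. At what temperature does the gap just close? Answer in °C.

T = 32.4 °C

Gap closes when ΔL₁ + ΔL₂ = 1.04 mm = 1.04×10⁻³ m
(α₁L₁ + α₂L₂)ΔT = g
α₁L₁ + α₂L₂ = 2.21×10⁻⁵×1.209 + 1.95×10⁻⁵×2.853 = 8.23524×10⁻⁵ m/K
ΔT = 1.04×10⁻³ / 8.23524×10⁻⁵ = 12.629 K
T = 19.8 + 12.629 = 32.429 °C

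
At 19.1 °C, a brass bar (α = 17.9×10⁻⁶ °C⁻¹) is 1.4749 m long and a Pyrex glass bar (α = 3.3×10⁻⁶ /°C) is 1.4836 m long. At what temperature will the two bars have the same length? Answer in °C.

T = 423.7 °C

Equal length when α₁L₁ΔT − α₂L₂ΔT = L₂ − L₁ = 8.70×10⁻³ m
α₁L₁ = 2.640071×10⁻⁵, α₂L₂ = 4.89588×10⁻⁶ → Δ(αL) = 2.150483×10⁻⁵ m/K
ΔT = 8.70×10⁻³ / 2.150483×10⁻⁵ = 404.560 K, so T = 19.1 + 404.560 = 423.660 °C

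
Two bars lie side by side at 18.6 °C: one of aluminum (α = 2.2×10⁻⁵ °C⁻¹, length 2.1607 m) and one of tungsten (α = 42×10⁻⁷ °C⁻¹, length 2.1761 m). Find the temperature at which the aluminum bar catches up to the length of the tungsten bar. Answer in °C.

L₁(1 + α₁ΔT) = L₂(1 + α₂ΔT) ⇒ ΔT = (L₂ − L₁)/(α₁L₁ − α₂L₂)
L₂ − L₁ = 2.1761 − 2.1607 = 1.54×10⁻² m
α₁L₁ − α₂L₂ = 2.2×10⁻⁵×2.1607 − 42×10⁻⁷×2.1761 = 3.839578×10⁻⁵ m/K
ΔT = 1.54×10⁻² / 3.839578×10⁻⁵ = 401.086 K
T = 18.6 + 401.086 = 419.686 °C

T = 419.7 °C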